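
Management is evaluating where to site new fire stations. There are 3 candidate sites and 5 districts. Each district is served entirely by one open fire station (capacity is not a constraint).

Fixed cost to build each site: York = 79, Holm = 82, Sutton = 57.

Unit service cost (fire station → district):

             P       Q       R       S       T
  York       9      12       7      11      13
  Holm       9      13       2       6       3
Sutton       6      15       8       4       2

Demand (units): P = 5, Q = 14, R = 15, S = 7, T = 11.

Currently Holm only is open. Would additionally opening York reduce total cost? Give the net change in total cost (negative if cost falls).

Current service cost with {Holm}: 332.
Adding York: each district re-picks its cheapest; new service cost 318, saving 14.
Extra fixed cost: 79. Net change = 79 − 14 = 65.
(Totals: 414 → 479.)

No — net change +65 (cost rises by 65).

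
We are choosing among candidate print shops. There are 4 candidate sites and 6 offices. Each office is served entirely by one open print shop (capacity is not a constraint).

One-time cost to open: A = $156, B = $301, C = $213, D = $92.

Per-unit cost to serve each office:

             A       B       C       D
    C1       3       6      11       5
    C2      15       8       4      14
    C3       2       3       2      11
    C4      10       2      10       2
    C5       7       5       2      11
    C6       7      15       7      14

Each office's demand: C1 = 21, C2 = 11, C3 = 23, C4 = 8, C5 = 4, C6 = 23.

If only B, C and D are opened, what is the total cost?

Total cost: 986

Each office is assigned to its cheapest site among the open ones.
{B, C, D}: C1→D 5·21=105, C2→C 4·11=44, C3→C 2·23=46, C4→B 2·8=16, C5→C 2·4=8, C6→C 7·23=161. Service 380; fixed 606; total 986.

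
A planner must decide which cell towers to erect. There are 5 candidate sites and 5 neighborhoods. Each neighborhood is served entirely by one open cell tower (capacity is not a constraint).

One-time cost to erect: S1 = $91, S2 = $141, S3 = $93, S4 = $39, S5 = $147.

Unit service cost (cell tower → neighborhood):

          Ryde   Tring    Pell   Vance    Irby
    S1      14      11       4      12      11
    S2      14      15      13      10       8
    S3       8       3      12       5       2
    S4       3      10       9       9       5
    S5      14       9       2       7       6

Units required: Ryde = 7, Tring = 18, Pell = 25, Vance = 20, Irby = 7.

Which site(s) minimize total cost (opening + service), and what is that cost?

Open S1 and S3; minimum total cost 508.

For any fixed open set, each neighborhood goes to its cheapest open site; total = fixed + service.
{S1, S3}: Ryde→S3 8·7=56, Tring→S3 3·18=54, Pell→S1 4·25=100, Vance→S3 5·20=100, Irby→S3 2·7=14. Service 324; fixed 184; total 508.
{S1, S3, S4}: service 289 + fixed 223 = 512
{S3, S5}: service 274 + fixed 240 = 514
{S1, S2, S3, S4, S5}: service 239 + fixed 511 = 750
No other subset beats 508.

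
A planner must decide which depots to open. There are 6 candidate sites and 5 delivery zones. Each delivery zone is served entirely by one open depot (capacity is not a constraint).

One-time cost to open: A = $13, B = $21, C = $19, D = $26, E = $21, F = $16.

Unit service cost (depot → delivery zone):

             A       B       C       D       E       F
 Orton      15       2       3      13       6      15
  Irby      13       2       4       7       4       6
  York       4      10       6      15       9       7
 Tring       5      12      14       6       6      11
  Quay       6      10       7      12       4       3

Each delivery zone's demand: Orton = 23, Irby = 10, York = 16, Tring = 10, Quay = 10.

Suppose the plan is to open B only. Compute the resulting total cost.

Total cost: 467

Each delivery zone is assigned to its cheapest site among the open ones.
{B}: Orton→B 2·23=46, Irby→B 2·10=20, York→B 10·16=160, Tring→B 12·10=120, Quay→B 10·10=100. Service 446; fixed 21; total 467.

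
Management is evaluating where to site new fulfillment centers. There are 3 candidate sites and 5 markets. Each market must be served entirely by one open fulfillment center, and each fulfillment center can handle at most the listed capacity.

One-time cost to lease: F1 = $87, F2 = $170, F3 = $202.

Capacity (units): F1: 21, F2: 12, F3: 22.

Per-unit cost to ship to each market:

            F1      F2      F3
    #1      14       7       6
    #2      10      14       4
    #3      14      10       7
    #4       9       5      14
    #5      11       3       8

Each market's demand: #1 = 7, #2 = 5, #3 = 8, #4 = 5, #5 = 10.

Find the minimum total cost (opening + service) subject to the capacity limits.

Minimum total cost: 562

Open {F1, F3}: #1→F3 6·7=42, #2→F3 4·5=20, #3→F3 7·8=56, #4→F1 9·5=45, #5→F1 11·10=110.
Loads: F1 carries 15/21, F3 carries 20/22. Service 273; fixed 289; total 562.
Next best feasible plan costs 588.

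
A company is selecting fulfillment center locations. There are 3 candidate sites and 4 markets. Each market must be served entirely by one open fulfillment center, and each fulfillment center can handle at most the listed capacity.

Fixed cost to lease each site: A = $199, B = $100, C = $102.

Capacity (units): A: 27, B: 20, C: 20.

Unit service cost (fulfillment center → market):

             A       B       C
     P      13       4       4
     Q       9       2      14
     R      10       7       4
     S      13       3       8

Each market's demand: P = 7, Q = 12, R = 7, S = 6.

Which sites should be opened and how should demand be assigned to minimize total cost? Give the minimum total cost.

Open {B, C}: P→C 4·7=28, Q→B 2·12=24, R→C 4·7=28, S→B 3·6=18.
Loads: B carries 18/20, C carries 14/20. Service 98; fixed 202; total 300.
Next best feasible plan costs 330.

Minimum total cost: 300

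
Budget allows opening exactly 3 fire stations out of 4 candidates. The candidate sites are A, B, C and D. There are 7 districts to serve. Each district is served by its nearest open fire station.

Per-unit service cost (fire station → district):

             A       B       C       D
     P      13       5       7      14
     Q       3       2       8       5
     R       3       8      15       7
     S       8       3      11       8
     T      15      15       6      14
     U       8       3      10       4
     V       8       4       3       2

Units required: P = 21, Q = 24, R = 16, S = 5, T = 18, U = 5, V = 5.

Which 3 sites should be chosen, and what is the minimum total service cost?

With exactly 3 open, each district uses its cheapest among the chosen.
{A, B, C}: P→B 5·21=105, Q→B 2·24=48, R→A 3·16=48, S→B 3·5=15, T→C 6·18=108, U→B 3·5=15, V→C 3·5=15. Service cost 354.
{B, C, D}: service cost 413
{A, C, D}: service cost 445
Among all 4 size-3 choices, {A, B, C} is lowest.

Choose A, B and C; total service cost 354.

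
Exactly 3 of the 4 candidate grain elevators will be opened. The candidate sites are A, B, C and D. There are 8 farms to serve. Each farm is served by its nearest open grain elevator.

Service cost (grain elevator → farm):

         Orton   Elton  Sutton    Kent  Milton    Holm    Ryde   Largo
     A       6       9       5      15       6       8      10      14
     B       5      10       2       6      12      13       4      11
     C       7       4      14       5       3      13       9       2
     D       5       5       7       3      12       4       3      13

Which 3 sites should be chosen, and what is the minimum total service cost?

With exactly 3 open, each farm uses its cheapest among the chosen.
{B, C, D}: Orton→B 5, Elton→C 4, Sutton→B 2, Kent→D 3, Milton→C 3, Holm→D 4, Ryde→D 3, Largo→C 2. Service cost 26.
{A, C, D}: service cost 29
{A, B, C}: service cost 33
Among all 4 size-3 choices, {B, C, D} is lowest.

Choose B, C and D; total service cost 26.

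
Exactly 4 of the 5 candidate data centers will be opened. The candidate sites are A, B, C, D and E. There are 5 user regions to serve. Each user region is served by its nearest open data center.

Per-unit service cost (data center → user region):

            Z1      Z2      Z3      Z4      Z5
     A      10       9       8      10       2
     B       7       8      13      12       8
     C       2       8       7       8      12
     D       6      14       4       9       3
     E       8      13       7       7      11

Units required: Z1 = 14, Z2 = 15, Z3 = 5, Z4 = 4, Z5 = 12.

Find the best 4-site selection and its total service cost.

With exactly 4 open, each user region uses its cheapest among the chosen.
{A, C, D, E}: Z1→C 2·14=28, Z2→C 8·15=120, Z3→D 4·5=20, Z4→E 7·4=28, Z5→A 2·12=24. Service cost 220.
{A, B, C, D}: service cost 224
{B, C, D, E}: service cost 232
Among all 5 size-4 choices, {A, C, D, E} is lowest.

Choose A, C, D and E; total service cost 220.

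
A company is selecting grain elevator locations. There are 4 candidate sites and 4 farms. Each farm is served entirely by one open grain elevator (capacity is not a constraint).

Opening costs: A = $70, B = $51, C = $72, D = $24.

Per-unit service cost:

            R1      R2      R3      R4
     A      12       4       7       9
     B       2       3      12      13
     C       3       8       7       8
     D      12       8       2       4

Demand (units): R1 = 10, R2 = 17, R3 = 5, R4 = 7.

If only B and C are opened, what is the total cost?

Total cost: 285

Each farm is assigned to its cheapest site among the open ones.
{B, C}: R1→B 2·10=20, R2→B 3·17=51, R3→C 7·5=35, R4→C 8·7=56. Service 162; fixed 123; total 285.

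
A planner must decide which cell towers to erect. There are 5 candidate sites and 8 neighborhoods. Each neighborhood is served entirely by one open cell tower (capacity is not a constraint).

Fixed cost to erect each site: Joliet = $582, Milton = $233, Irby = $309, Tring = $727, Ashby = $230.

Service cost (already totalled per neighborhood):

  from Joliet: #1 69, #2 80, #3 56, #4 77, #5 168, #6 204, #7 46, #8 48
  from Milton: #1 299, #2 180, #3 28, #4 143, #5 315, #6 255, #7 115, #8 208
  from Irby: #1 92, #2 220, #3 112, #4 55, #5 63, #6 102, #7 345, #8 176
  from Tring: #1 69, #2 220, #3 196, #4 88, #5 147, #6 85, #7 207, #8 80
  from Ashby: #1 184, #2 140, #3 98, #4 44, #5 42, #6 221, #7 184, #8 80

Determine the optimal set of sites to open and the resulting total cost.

Open Ashby only; minimum total cost 1223.

For any fixed open set, each neighborhood goes to its cheapest open site; total = fixed + service.
{Ashby}: #1→Ashby 184, #2→Ashby 140, #3→Ashby 98, #4→Ashby 44, #5→Ashby 42, #6→Ashby 221, #7→Ashby 184, #8→Ashby 80. Service 993; fixed 230; total 1223.
{Milton, Ashby}: #1→Ashby 184, #2→Ashby 140, #3→Milton 28, #4→Ashby 44, #5→Ashby 42, #6→Ashby 221, #7→Milton 115, #8→Ashby 80. Service 854; fixed 463; total 1317.
{Irby, Ashby}: service 782 + fixed 539 = 1321
{Joliet, Milton, Irby, Tring, Ashby}: service 442 + fixed 2081 = 2523
No other subset beats 1223.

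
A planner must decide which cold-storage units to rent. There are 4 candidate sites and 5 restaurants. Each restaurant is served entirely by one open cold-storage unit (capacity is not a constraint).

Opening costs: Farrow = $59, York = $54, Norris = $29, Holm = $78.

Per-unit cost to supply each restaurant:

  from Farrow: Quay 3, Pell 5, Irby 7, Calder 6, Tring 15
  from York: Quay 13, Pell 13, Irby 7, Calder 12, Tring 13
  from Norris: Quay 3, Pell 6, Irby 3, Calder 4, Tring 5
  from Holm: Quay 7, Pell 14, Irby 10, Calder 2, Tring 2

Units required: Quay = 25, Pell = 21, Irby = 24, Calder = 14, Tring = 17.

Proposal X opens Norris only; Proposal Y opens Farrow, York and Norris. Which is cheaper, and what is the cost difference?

Proposal X: {Norris}: Quay→Norris 3·25=75, Pell→Norris 6·21=126, Irby→Norris 3·24=72, Calder→Norris 4·14=56, Tring→Norris 5·17=85. Service 414; fixed 29; total 443.
Proposal Y: {Farrow, York, Norris}: Quay→Farrow 3·25=75, Pell→Farrow 5·21=105, Irby→Norris 3·24=72, Calder→Norris 4·14=56, Tring→Norris 5·17=85. Service 393; fixed 142; total 535.
Difference: |443 − 535| = 92.

Proposal X is cheaper by 92.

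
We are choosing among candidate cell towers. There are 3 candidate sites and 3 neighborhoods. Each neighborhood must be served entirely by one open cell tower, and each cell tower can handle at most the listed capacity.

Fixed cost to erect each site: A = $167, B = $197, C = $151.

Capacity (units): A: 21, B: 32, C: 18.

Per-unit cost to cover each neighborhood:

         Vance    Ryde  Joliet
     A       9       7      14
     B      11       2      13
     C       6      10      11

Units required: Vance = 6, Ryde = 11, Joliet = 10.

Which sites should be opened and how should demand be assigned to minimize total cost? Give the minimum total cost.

Open {B}: Vance→B 11·6=66, Ryde→B 2·11=22, Joliet→B 13·10=130.
Loads: B carries 27/32. Service 218; fixed 197; total 415.
Next best feasible plan costs 516.

Minimum total cost: 415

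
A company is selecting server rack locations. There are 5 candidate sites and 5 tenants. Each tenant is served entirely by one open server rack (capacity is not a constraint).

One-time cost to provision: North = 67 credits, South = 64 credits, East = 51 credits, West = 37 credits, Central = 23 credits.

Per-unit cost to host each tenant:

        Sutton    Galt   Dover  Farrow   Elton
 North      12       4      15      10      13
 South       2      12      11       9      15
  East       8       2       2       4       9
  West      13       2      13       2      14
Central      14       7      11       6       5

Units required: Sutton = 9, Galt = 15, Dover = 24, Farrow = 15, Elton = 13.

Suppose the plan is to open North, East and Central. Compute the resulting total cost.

Each tenant is assigned to its cheapest site among the open ones.
{North, East, Central}: Sutton→East 8·9=72, Galt→East 2·15=30, Dover→East 2·24=48, Farrow→East 4·15=60, Elton→Central 5·13=65. Service 275; fixed 141; total 416.

Total cost: 416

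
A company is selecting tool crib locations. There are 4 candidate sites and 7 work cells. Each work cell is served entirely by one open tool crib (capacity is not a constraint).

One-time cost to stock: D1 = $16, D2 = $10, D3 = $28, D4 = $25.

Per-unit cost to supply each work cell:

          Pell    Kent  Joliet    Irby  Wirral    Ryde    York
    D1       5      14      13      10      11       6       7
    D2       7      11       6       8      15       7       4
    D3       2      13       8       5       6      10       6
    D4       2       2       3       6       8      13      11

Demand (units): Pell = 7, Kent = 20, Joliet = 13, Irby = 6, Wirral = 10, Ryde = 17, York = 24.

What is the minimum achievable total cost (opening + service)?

For any fixed open set, each work cell goes to its cheapest open site; total = fixed + service.
{D1, D2, D4}: Pell→D4 2·7=14, Kent→D4 2·20=40, Joliet→D4 3·13=39, Irby→D4 6·6=36, Wirral→D4 8·10=80, Ryde→D1 6·17=102, York→D2 4·24=96. Service 407; fixed 51; total 458.
{D2, D4}: service 424 + fixed 35 = 459
{D1, D2, D3, D4}: service 381 + fixed 79 = 460
{D2}: service 760 + fixed 10 = 770
No other subset beats 458.

Minimum total cost: 458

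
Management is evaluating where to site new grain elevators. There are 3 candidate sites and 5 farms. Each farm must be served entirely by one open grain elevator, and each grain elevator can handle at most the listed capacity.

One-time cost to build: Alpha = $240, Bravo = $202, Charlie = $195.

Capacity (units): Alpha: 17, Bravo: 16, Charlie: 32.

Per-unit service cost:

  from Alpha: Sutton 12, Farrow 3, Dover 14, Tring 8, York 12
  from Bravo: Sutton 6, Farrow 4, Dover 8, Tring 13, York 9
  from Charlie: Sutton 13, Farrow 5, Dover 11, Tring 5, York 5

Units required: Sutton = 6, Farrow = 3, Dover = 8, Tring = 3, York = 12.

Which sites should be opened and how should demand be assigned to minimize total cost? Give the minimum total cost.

Minimum total cost: 451

Open {Charlie}: Sutton→Charlie 13·6=78, Farrow→Charlie 5·3=15, Dover→Charlie 11·8=88, Tring→Charlie 5·3=15, York→Charlie 5·12=60.
Loads: Charlie carries 32/32. Service 256; fixed 195; total 451.
Next best feasible plan costs 587.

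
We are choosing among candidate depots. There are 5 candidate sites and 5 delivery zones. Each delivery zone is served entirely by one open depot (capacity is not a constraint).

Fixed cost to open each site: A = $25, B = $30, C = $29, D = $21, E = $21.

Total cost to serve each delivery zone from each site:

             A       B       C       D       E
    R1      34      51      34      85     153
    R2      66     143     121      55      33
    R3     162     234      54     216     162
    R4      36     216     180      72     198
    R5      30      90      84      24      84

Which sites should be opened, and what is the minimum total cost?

Open A, C and E; minimum total cost 262.

For any fixed open set, each delivery zone goes to its cheapest open site; total = fixed + service.
{A, C, E}: R1→A 34, R2→E 33, R3→C 54, R4→A 36, R5→A 30. Service 187; fixed 75; total 262.
{A, C}: service 220 + fixed 54 = 274
{A, C, D, E}: R1→A 34, R2→E 33, R3→C 54, R4→A 36, R5→D 24. Service 181; fixed 96; total 277.
{A, B, C, D, E}: service 181 + fixed 126 = 307
No other subset beats 262.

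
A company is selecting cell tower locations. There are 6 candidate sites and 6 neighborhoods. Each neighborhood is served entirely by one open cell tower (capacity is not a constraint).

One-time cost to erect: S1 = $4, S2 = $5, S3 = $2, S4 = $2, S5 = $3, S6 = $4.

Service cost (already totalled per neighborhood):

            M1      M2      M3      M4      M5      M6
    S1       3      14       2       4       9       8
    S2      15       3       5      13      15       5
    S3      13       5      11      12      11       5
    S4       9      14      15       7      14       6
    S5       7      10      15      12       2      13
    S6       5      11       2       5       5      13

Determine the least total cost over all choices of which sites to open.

Minimum total cost: 30

For any fixed open set, each neighborhood goes to its cheapest open site; total = fixed + service.
{S1, S3, S5}: M1→S1 3, M2→S3 5, M3→S1 2, M4→S1 4, M5→S5 2, M6→S3 5. Service 21; fixed 9; total 30.
{S1, S2, S5}: M1→S1 3, M2→S2 3, M3→S1 2, M4→S1 4, M5→S5 2, M6→S2 5. Service 19; fixed 12; total 31.
{S1, S3, S4, S5}: M1→S1 3, M2→S3 5, M3→S1 2, M4→S1 4, M5→S5 2, M6→S3 5. Service 21; fixed 11; total 32.
{S1, S2, S3, S4, S5, S6}: service 19 + fixed 20 = 39
No other subset beats 30.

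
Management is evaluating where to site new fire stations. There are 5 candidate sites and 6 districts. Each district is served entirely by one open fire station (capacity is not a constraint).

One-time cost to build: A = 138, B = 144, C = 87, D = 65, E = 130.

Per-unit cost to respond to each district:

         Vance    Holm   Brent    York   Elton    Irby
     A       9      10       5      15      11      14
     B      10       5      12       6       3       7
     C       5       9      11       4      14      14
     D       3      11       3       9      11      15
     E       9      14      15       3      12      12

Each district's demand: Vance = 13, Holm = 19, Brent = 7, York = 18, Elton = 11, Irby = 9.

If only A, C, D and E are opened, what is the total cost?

Each district is assigned to its cheapest site among the open ones.
{A, C, D, E}: Vance→D 3·13=39, Holm→C 9·19=171, Brent→D 3·7=21, York→E 3·18=54, Elton→A 11·11=121, Irby→E 12·9=108. Service 514; fixed 420; total 934.

Total cost: 934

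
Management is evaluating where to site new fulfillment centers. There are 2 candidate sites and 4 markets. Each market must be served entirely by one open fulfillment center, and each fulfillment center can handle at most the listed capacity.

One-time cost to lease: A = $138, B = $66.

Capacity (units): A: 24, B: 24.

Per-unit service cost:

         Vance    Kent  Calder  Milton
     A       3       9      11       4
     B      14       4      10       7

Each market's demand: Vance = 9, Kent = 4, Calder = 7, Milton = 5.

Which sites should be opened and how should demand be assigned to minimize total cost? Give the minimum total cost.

Open {A, B}: Vance→A 3·9=27, Kent→B 4·4=16, Calder→B 10·7=70, Milton→A 4·5=20.
Loads: A carries 14/24, B carries 11/24. Service 133; fixed 204; total 337.
Next best feasible plan costs 344.

Minimum total cost: 337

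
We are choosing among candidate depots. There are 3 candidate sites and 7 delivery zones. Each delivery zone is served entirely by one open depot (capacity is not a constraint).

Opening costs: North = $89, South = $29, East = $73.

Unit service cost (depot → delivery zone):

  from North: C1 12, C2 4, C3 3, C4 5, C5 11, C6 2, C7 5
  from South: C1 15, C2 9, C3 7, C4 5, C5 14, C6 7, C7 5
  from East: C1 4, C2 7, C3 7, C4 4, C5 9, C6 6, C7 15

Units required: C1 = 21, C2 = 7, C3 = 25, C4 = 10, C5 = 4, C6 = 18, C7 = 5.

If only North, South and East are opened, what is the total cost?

Each delivery zone is assigned to its cheapest site among the open ones.
{North, South, East}: C1→East 4·21=84, C2→North 4·7=28, C3→North 3·25=75, C4→East 4·10=40, C5→East 9·4=36, C6→North 2·18=36, C7→North 5·5=25. Service 324; fixed 191; total 515.

Total cost: 515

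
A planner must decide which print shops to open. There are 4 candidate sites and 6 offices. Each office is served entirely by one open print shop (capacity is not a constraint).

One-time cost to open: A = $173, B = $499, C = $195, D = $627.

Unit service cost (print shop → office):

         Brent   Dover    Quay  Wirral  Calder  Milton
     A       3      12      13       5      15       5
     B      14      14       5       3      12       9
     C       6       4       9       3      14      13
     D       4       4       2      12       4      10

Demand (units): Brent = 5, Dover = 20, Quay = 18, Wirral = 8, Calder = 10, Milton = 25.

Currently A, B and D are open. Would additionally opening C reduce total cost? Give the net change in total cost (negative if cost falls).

No — net change +195 (cost rises by 195).

Current service cost with {A, B, D}: 320.
Adding C: each office re-picks its cheapest; new service cost 320, saving 0.
Extra fixed cost: 195. Net change = 195 − 0 = 195.
(Totals: 1619 → 1814.)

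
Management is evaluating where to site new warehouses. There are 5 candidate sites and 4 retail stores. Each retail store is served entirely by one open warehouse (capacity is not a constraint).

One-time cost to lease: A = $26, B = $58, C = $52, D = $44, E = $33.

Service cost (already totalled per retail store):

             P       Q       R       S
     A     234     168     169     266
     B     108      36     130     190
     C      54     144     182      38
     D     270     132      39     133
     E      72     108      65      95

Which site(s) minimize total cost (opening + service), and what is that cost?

Open B, C and D; minimum total cost 321.

For any fixed open set, each retail store goes to its cheapest open site; total = fixed + service.
{B, C, D}: P→C 54, Q→B 36, R→D 39, S→C 38. Service 167; fixed 154; total 321.
{B, C, E}: service 193 + fixed 143 = 336
{A, B, C, D}: service 167 + fixed 180 = 347
{A, B, C, D, E}: service 167 + fixed 213 = 380
No other subset beats 321.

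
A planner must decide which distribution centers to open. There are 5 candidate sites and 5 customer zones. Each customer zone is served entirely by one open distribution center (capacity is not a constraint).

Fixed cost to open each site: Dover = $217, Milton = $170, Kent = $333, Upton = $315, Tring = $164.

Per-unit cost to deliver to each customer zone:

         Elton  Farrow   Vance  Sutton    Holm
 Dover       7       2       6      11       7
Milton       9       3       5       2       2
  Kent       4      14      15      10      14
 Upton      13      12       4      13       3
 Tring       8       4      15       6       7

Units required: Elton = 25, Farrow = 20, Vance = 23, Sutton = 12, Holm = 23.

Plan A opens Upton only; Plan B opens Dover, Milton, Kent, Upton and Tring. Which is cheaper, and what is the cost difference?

Plan A: {Upton}: Elton→Upton 13·25=325, Farrow→Upton 12·20=240, Vance→Upton 4·23=92, Sutton→Upton 13·12=156, Holm→Upton 3·23=69. Service 882; fixed 315; total 1197.
Plan B: {Dover, Milton, Kent, Upton, Tring}: Elton→Kent 4·25=100, Farrow→Dover 2·20=40, Vance→Upton 4·23=92, Sutton→Milton 2·12=24, Holm→Milton 2·23=46. Service 302; fixed 1199; total 1501.
Difference: |1197 − 1501| = 304.

Plan A is cheaper by 304.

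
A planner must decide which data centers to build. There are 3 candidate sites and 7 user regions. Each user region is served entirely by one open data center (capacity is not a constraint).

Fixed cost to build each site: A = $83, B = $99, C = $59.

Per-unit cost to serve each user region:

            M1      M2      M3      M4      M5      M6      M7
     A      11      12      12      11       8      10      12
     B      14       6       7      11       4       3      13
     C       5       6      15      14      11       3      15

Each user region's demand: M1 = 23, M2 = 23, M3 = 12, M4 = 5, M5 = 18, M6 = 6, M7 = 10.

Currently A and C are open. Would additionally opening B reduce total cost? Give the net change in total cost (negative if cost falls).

Current service cost with {A, C}: 734.
Adding B: each user region re-picks its cheapest; new service cost 602, saving 132.
Extra fixed cost: 99. Net change = 99 − 132 = -33.
(Totals: 876 → 843.)

Yes — net change −33 (cost falls by 33).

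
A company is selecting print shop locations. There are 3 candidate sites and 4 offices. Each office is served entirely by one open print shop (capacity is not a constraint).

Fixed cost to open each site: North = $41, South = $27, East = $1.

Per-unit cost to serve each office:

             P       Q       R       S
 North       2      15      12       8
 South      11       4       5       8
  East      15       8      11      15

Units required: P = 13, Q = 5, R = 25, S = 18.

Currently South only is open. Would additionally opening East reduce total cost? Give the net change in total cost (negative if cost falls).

No — net change +1 (cost rises by 1).

Current service cost with {South}: 432.
Adding East: each office re-picks its cheapest; new service cost 432, saving 0.
Extra fixed cost: 1. Net change = 1 − 0 = 1.
(Totals: 459 → 460.)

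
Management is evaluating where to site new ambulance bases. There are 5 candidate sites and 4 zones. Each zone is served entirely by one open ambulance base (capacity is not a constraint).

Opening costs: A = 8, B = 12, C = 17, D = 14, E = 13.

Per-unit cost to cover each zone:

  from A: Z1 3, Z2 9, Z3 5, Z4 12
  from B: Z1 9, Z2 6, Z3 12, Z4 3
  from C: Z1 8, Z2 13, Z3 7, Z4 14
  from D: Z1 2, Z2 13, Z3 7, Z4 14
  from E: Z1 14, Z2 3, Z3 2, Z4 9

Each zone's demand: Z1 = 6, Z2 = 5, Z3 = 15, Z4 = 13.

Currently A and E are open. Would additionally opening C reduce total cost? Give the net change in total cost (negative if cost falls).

Current service cost with {A, E}: 180.
Adding C: each zone re-picks its cheapest; new service cost 180, saving 0.
Extra fixed cost: 17. Net change = 17 − 0 = 17.
(Totals: 201 → 218.)

No — net change +17 (cost rises by 17).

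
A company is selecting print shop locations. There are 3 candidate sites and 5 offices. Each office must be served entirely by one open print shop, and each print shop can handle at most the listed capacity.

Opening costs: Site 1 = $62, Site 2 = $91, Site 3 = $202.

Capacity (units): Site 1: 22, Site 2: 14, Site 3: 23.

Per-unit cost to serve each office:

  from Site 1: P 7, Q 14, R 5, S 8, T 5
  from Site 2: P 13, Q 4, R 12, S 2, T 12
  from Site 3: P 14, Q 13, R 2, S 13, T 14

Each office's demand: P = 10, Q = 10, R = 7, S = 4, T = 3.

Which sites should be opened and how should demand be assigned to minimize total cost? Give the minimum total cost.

Minimum total cost: 321

Open {Site 1, Site 2}: P→Site 1 7·10=70, Q→Site 2 4·10=40, R→Site 1 5·7=35, S→Site 2 2·4=8, T→Site 1 5·3=15.
Loads: Site 1 carries 20/22, Site 2 carries 14/14. Service 168; fixed 153; total 321.
Next best feasible plan costs 366.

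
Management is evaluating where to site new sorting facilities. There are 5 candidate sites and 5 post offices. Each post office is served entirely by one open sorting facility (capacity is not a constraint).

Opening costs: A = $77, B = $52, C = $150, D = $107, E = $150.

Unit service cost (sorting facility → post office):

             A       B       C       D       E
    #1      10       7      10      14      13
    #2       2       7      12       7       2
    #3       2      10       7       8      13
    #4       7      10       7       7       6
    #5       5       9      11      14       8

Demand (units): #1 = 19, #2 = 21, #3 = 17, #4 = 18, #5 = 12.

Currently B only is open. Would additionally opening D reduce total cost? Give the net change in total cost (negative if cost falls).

No — net change +19 (cost rises by 19).

Current service cost with {B}: 738.
Adding D: each post office re-picks its cheapest; new service cost 650, saving 88.
Extra fixed cost: 107. Net change = 107 − 88 = 19.
(Totals: 790 → 809.)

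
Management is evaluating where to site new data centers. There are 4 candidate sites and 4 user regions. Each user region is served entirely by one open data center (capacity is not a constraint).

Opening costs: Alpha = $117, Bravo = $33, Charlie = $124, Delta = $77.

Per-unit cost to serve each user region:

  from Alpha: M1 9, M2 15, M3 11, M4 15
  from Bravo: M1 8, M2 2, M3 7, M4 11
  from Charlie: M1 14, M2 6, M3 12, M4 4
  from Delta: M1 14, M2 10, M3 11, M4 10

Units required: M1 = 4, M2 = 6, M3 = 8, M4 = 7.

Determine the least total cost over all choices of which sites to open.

Minimum total cost: 210

For any fixed open set, each user region goes to its cheapest open site; total = fixed + service.
{Bravo}: M1→Bravo 8·4=32, M2→Bravo 2·6=12, M3→Bravo 7·8=56, M4→Bravo 11·7=77. Service 177; fixed 33; total 210.
{Bravo, Delta}: M1→Bravo 8·4=32, M2→Bravo 2·6=12, M3→Bravo 7·8=56, M4→Delta 10·7=70. Service 170; fixed 110; total 280.
{Bravo, Charlie}: service 128 + fixed 157 = 285
{Alpha, Bravo, Charlie, Delta}: M1→Bravo 8·4=32, M2→Bravo 2·6=12, M3→Bravo 7·8=56, M4→Charlie 4·7=28. Service 128; fixed 351; total 479.
No other subset beats 210.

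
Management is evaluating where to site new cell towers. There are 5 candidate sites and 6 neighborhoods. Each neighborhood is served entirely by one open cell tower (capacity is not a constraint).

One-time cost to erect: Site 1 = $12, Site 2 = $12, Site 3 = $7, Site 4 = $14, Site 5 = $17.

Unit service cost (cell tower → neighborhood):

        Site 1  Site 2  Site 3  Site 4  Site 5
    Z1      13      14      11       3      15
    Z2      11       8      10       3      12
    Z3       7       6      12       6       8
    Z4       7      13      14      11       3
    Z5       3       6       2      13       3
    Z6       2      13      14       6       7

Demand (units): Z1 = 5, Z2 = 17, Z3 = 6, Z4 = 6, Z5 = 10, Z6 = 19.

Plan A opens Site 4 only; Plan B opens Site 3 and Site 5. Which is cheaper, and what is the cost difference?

Plan A: {Site 4}: Z1→Site 4 3·5=15, Z2→Site 4 3·17=51, Z3→Site 4 6·6=36, Z4→Site 4 11·6=66, Z5→Site 4 13·10=130, Z6→Site 4 6·19=114. Service 412; fixed 14; total 426.
Plan B: {Site 3, Site 5}: Z1→Site 3 11·5=55, Z2→Site 3 10·17=170, Z3→Site 5 8·6=48, Z4→Site 5 3·6=18, Z5→Site 3 2·10=20, Z6→Site 5 7·19=133. Service 444; fixed 24; total 468.
Difference: |426 − 468| = 42.

Plan A is cheaper by 42.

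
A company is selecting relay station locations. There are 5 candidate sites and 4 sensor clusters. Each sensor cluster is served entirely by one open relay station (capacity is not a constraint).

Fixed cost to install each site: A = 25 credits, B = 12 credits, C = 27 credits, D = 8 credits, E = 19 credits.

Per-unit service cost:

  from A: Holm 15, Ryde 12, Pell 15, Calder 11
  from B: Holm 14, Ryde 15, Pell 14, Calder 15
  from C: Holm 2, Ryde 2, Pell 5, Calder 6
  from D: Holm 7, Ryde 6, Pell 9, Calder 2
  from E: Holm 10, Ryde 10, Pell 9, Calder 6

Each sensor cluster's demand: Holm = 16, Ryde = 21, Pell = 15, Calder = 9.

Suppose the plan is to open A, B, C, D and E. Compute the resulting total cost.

Total cost: 258

Each sensor cluster is assigned to its cheapest site among the open ones.
{A, B, C, D, E}: Holm→C 2·16=32, Ryde→C 2·21=42, Pell→C 5·15=75, Calder→D 2·9=18. Service 167; fixed 91; total 258.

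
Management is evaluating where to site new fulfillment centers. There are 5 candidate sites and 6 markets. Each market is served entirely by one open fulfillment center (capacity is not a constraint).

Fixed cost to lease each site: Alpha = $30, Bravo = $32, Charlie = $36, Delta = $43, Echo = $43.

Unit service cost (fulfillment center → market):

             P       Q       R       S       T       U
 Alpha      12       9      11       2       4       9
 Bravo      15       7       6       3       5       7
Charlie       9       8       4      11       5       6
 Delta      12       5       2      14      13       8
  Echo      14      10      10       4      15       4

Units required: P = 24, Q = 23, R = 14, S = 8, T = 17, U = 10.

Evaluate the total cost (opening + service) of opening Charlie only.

Each market is assigned to its cheapest site among the open ones.
{Charlie}: P→Charlie 9·24=216, Q→Charlie 8·23=184, R→Charlie 4·14=56, S→Charlie 11·8=88, T→Charlie 5·17=85, U→Charlie 6·10=60. Service 689; fixed 36; total 725.

Total cost: 725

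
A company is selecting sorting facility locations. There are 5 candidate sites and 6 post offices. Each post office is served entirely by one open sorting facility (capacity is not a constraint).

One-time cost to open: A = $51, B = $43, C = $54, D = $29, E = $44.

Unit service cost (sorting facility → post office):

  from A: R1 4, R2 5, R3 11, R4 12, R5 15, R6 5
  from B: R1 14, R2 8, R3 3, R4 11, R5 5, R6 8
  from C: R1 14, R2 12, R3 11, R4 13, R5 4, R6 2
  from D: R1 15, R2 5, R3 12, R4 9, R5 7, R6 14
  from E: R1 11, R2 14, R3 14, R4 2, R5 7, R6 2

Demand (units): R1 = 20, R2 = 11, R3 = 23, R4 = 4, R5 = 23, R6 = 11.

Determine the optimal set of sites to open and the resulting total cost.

Open A, B and E; minimum total cost 487.

For any fixed open set, each post office goes to its cheapest open site; total = fixed + service.
{A, B, E}: R1→A 4·20=80, R2→A 5·11=55, R3→B 3·23=69, R4→E 2·4=8, R5→B 5·23=115, R6→E 2·11=22. Service 349; fixed 138; total 487.
{A, B, C}: service 362 + fixed 148 = 510
{A, B}: R1→A 4·20=80, R2→A 5·11=55, R3→B 3·23=69, R4→B 11·4=44, R5→B 5·23=115, R6→A 5·11=55. Service 418; fixed 94; total 512.
{A, B, C, D, E}: R1→A 4·20=80, R2→A 5·11=55, R3→B 3·23=69, R4→E 2·4=8, R5→C 4·23=92, R6→C 2·11=22. Service 326; fixed 221; total 547.
No other subset beats 487.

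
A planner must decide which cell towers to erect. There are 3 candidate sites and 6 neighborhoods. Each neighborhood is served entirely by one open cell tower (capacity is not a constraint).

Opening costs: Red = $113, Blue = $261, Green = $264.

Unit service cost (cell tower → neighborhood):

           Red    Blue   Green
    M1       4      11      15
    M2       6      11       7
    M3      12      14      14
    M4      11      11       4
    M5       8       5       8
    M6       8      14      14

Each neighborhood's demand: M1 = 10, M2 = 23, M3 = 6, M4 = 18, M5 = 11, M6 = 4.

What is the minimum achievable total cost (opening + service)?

For any fixed open set, each neighborhood goes to its cheapest open site; total = fixed + service.
{Red}: M1→Red 4·10=40, M2→Red 6·23=138, M3→Red 12·6=72, M4→Red 11·18=198, M5→Red 8·11=88, M6→Red 8·4=32. Service 568; fixed 113; total 681.
{Red, Green}: M1→Red 4·10=40, M2→Red 6·23=138, M3→Red 12·6=72, M4→Green 4·18=72, M5→Red 8·11=88, M6→Red 8·4=32. Service 442; fixed 377; total 819.
{Green}: service 611 + fixed 264 = 875
{Red, Blue, Green}: M1→Red 4·10=40, M2→Red 6·23=138, M3→Red 12·6=72, M4→Green 4·18=72, M5→Blue 5·11=55, M6→Red 8·4=32. Service 409; fixed 638; total 1047.
No other subset beats 681.

Minimum total cost: 681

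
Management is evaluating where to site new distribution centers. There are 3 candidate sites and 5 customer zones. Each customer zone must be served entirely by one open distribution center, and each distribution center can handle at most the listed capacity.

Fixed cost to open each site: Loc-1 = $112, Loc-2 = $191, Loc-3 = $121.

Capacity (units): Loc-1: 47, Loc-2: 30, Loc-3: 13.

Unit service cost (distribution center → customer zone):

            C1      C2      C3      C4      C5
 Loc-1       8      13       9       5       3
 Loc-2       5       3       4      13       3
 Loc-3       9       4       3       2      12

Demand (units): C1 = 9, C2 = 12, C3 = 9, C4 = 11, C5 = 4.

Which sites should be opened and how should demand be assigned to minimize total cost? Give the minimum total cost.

Open {Loc-1, Loc-2}: C1→Loc-2 5·9=45, C2→Loc-2 3·12=36, C3→Loc-2 4·9=36, C4→Loc-1 5·11=55, C5→Loc-1 3·4=12.
Loads: Loc-1 carries 15/47, Loc-2 carries 30/30. Service 184; fixed 303; total 487.
Next best feasible plan costs 488.

Minimum total cost: 487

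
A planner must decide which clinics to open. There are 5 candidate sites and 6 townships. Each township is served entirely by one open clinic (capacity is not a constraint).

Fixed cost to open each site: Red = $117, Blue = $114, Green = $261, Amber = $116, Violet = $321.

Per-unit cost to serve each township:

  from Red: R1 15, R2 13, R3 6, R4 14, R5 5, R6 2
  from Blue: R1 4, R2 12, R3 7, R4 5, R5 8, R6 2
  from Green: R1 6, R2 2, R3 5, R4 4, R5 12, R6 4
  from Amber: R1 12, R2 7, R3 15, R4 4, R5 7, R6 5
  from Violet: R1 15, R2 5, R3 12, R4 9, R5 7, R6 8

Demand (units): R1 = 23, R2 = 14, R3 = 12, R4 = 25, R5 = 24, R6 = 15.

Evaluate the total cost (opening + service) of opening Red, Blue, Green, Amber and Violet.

Total cost: 1359

Each township is assigned to its cheapest site among the open ones.
{Red, Blue, Green, Amber, Violet}: R1→Blue 4·23=92, R2→Green 2·14=28, R3→Green 5·12=60, R4→Green 4·25=100, R5→Red 5·24=120, R6→Red 2·15=30. Service 430; fixed 929; total 1359.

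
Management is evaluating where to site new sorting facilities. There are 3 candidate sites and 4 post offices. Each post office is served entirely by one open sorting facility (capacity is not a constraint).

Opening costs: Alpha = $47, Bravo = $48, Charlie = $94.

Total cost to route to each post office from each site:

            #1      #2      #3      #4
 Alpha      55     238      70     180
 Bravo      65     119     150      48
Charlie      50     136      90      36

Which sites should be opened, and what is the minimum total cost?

For any fixed open set, each post office goes to its cheapest open site; total = fixed + service.
{Alpha, Bravo}: #1→Alpha 55, #2→Bravo 119, #3→Alpha 70, #4→Bravo 48. Service 292; fixed 95; total 387.
{Charlie}: #1→Charlie 50, #2→Charlie 136, #3→Charlie 90, #4→Charlie 36. Service 312; fixed 94; total 406.
{Bravo}: service 382 + fixed 48 = 430
{Alpha, Bravo, Charlie}: #1→Charlie 50, #2→Bravo 119, #3→Alpha 70, #4→Charlie 36. Service 275; fixed 189; total 464.
No other subset beats 387.

Open Alpha and Bravo; minimum total cost 387.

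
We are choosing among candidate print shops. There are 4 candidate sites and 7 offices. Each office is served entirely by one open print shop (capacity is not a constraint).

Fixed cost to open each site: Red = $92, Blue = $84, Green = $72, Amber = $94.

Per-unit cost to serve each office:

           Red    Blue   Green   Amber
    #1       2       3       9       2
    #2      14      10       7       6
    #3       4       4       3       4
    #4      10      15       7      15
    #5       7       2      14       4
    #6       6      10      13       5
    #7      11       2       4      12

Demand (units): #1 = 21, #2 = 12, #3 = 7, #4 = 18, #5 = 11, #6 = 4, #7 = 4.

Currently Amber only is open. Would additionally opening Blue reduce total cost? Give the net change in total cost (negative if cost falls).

Current service cost with {Amber}: 524.
Adding Blue: each office re-picks its cheapest; new service cost 462, saving 62.
Extra fixed cost: 84. Net change = 84 − 62 = 22.
(Totals: 618 → 640.)

No — net change +22 (cost rises by 22).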